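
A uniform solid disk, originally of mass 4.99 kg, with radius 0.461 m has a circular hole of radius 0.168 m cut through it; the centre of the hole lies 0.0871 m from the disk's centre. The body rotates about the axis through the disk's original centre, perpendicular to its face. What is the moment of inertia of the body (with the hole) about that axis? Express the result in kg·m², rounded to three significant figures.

0.516

Unpierced body about its centre: I₀ = (1/2)MR² = (1/2)(4.99)(0.461)² = 0.53024 kg·m².
The removed disk has mass m = M·(r/R)² = (4.99)(0.168/0.461)² = 0.6627 kg (same uniform areal density).
Its moment of inertia about the rotation axis (parallel-axis theorem): I_hole = (1/2)mr² + md² = (1/2)(0.6627)(0.168)² + (0.6627)(0.0871)² = 0.01438 kg·m².
Treating the hole as negative mass, I = I₀ − I_hole = 0.53024 − 0.01438 = 0.51586 kg·m².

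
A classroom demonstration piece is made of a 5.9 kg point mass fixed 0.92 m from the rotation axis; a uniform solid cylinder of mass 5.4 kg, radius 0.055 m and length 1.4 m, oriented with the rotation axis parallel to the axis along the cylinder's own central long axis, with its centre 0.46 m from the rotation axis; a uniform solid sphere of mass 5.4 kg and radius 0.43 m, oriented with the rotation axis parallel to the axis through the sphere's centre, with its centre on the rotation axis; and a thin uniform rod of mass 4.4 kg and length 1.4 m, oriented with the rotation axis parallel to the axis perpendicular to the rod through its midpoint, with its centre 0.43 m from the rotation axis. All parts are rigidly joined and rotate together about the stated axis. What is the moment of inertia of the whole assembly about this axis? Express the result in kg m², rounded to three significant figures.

Point mass: I_cm = 0; centre at d = 0.92 m, so the parallel axis theorem gives I = 0 + (5.9)(0.92)² = 4.9938 kg m².
Solid cylinder: I_cm = (1/2)MR² = (1/2)(5.4)(0.055)² = 0.0081675 kg m²; centre at d = 0.46 m, so the parallel axis theorem gives I = 0.0081675 + (5.4)(0.46)² = 1.1508 kg m².
Solid sphere: I_cm = (2/5)MR² = (2/5)(5.4)(0.43)² = 0.39938 kg m²; axis through the centre, so I = 0.39938 kg m².
Thin rod: I_cm = (1/12)ML² = (1/12)(4.4)(1.4)² = 0.71867 kg m²; centre at d = 0.43 m, so the parallel axis theorem gives I = 0.71867 + (4.4)(0.43)² = 1.5322 kg m².
Total I = 4.9938 + 1.1508 + 0.39938 + 1.5322 = 8.0762 kg m².

8.08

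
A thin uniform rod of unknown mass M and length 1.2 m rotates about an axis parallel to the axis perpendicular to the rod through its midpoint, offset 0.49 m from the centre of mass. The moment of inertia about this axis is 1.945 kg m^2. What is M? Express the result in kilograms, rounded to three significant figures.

5.40

I = I_cm + Md² = (1/12)ML² + Md² = M·[0.0833333·(1.2)² + (0.49)²] = M·0.3601.
So M = 1.945 / 0.3601 = 5.4013 kg.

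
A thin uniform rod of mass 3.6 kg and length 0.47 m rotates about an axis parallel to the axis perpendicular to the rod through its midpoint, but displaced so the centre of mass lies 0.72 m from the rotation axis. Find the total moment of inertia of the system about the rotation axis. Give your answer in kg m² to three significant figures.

1.93

I_cm = (1/12)ML² = (1/12)(3.6)(0.47)² = 0.06627 kg m²; centre at d = 0.72 m, so I = I_cm + Md² gives I = 0.06627 + (3.6)(0.72)² = 1.9325 kg m².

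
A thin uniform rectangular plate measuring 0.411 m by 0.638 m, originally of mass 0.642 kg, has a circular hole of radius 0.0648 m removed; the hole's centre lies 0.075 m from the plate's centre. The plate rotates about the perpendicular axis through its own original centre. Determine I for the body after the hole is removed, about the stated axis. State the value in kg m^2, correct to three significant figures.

Unpierced body about its centre: I₀ = (1/12)M(a²+b²) = (1/12)(0.642)[(0.411)² + (0.638)²] = 0.030814 kg m^2.
The removed disk has mass m = M·πr²/(ab) = (0.642)·π(0.0648)²/(0.411·0.638) = 0.032298 kg (same uniform areal density).
Its moment of inertia about the rotation axis (parallel-axis theorem): I_hole = (1/2)mr² + md² = (1/2)(0.032298)(0.0648)² + (0.032298)(0.075)² = 0.00024948 kg m^2.
Treating the hole as negative mass, I = I₀ − I_hole = 0.030814 − 0.00024948 = 0.030565 kg m^2.

0.0306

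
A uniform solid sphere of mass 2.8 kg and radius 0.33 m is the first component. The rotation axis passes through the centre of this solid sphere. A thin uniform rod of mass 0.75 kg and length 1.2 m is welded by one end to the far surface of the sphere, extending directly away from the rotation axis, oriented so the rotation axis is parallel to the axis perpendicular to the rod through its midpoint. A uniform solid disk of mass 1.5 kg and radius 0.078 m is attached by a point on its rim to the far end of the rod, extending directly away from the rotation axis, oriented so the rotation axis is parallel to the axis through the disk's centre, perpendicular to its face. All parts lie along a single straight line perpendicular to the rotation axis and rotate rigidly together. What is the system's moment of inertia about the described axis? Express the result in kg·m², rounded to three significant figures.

4.74

Solid sphere: I_cm = (2/5)MR² = (2/5)(2.8)(0.33)² = 0.12197 kg·m²; axis through the centre, so I = 0.12197 kg·m².
Thin rod: I_cm = (1/12)ML² = (1/12)(0.75)(1.2)² = 0.09 kg·m²; centre at d = 0.33 + 0.6 = 0.93 m, so I = I_cm + Md² gives I = 0.09 + (0.75)(0.93)² = 0.73867 kg·m².
Solid disk: I_cm = (1/2)MR² = (1/2)(1.5)(0.078)² = 0.004563 kg·m²; centre at d = 0.33 + 0.6 + 0.6 + 0.078 = 1.608 m, so I = I_cm + Md² gives I = 0.004563 + (1.5)(1.608)² = 3.8831 kg·m².
Total I = 0.12197 + 0.73867 + 3.8831 = 4.7437 kg·m².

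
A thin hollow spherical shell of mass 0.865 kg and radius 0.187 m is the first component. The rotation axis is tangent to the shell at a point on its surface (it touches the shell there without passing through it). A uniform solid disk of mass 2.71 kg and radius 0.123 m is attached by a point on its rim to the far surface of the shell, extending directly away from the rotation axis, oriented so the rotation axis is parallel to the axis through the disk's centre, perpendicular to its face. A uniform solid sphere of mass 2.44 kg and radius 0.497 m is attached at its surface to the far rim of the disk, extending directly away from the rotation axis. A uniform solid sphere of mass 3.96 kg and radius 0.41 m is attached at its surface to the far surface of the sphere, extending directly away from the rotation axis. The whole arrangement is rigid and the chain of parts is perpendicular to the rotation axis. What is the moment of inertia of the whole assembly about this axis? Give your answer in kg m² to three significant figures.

20.5

Spherical shell: I_cm = (2/3)MR² = (2/3)(0.865)(0.187)² = 0.020165 kg m²; centre at d = 0.187 m, so the parallel axis theorem gives I = 0.020165 + (0.865)(0.187)² = 0.050414 kg m².
Solid disk: I_cm = (1/2)MR² = (1/2)(2.71)(0.123)² = 0.0205 kg m²; centre at d = 0.187 + 0.187 + 0.123 = 0.497 m, so the parallel axis theorem gives I = 0.0205 + (2.71)(0.497)² = 0.68989 kg m².
Solid sphere: I_cm = (2/5)MR² = (2/5)(2.44)(0.497)² = 0.24108 kg m²; centre at d = 0.187 + 0.187 + 0.123 + 0.123 + 0.497 = 1.117 m, so the parallel axis theorem gives I = 0.24108 + (2.44)(1.117)² = 3.2854 kg m².
Solid sphere: I_cm = (2/5)MR² = (2/5)(3.96)(0.41)² = 0.26627 kg m²; centre at d = 0.187 + 0.187 + 0.123 + 0.123 + 0.497 + 0.497 + 0.41 = 2.024 m, so the parallel axis theorem gives I = 0.26627 + (3.96)(2.024)² = 16.489 kg m².
Total I = 0.050414 + 0.68989 + 3.2854 + 16.489 = 20.514 kg m².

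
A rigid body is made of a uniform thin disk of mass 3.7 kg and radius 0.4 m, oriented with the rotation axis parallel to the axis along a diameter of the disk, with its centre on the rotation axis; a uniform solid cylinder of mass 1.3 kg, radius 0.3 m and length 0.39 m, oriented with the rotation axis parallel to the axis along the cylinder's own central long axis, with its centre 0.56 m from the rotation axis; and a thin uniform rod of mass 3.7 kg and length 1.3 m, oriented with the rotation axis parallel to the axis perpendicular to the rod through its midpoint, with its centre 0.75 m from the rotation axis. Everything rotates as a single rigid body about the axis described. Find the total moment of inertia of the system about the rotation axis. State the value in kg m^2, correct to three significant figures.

Thin disk: I_cm = (1/4)MR² = (1/4)(3.7)(0.4)² = 0.148 kg m^2; axis through the centre, so I = 0.148 kg m^2.
Solid cylinder: I_cm = (1/2)MR² = (1/2)(1.3)(0.3)² = 0.0585 kg m^2; centre at d = 0.56 m, so I = I_cm + Md² gives I = 0.0585 + (1.3)(0.56)² = 0.46618 kg m^2.
Thin rod: I_cm = (1/12)ML² = (1/12)(3.7)(1.3)² = 0.52108 kg m^2; centre at d = 0.75 m, so I = I_cm + Md² gives I = 0.52108 + (3.7)(0.75)² = 2.6023 kg m^2.
Total I = 0.148 + 0.46618 + 2.6023 = 3.2165 kg m^2.

3.22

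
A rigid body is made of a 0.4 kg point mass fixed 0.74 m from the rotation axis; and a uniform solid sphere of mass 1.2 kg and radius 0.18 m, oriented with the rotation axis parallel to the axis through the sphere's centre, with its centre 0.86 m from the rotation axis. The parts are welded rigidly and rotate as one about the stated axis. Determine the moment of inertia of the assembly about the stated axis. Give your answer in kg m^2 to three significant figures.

Point mass: I_cm = 0; centre at d = 0.74 m, so the parallel axis theorem gives I = 0 + (0.4)(0.74)² = 0.21904 kg m^2.
Solid sphere: I_cm = (2/5)MR² = (2/5)(1.2)(0.18)² = 0.015552 kg m^2; centre at d = 0.86 m, so the parallel axis theorem gives I = 0.015552 + (1.2)(0.86)² = 0.90307 kg m^2.
Total I = 0.21904 + 0.90307 = 1.1221 kg m^2.

1.12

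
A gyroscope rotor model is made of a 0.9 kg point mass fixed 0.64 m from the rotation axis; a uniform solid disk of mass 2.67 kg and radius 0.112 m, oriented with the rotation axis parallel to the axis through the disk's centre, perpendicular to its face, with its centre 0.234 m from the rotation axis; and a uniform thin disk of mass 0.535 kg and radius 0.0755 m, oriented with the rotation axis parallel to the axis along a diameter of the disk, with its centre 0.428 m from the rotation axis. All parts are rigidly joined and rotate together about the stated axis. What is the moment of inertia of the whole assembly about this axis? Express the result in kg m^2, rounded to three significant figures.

0.630

Point mass: I_cm = 0; centre at d = 0.64 m, so the parallel axis theorem gives I = 0 + (0.9)(0.64)² = 0.36864 kg m^2.
Solid disk: I_cm = (1/2)MR² = (1/2)(2.67)(0.112)² = 0.016746 kg m^2; centre at d = 0.234 m, so the parallel axis theorem gives I = 0.016746 + (2.67)(0.234)² = 0.16294 kg m^2.
Thin disk: I_cm = (1/4)MR² = (1/4)(0.535)(0.0755)² = 0.00076241 kg m^2; centre at d = 0.428 m, so the parallel axis theorem gives I = 0.00076241 + (0.535)(0.428)² = 0.098766 kg m^2.
Total I = 0.36864 + 0.16294 + 0.098766 = 0.63035 kg m^2.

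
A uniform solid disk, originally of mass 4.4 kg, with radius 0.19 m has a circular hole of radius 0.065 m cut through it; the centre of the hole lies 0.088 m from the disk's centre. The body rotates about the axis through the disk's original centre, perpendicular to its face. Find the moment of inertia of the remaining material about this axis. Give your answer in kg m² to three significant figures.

0.0743

Unpierced body about its centre: I₀ = (1/2)MR² = (1/2)(4.4)(0.19)² = 0.07942 kg m².
The removed disk has mass m = M·(r/R)² = (4.4)(0.065/0.19)² = 0.51496 kg (same uniform areal density).
Its moment of inertia about the rotation axis (parallel-axis theorem): I_hole = (1/2)mr² + md² = (1/2)(0.51496)(0.065)² + (0.51496)(0.088)² = 0.0050757 kg m².
Treating the hole as negative mass, I = I₀ − I_hole = 0.07942 − 0.0050757 = 0.074344 kg m².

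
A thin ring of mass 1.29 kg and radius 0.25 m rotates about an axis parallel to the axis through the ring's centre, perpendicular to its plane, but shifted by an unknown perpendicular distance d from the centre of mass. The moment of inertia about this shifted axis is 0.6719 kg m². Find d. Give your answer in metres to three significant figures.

0.677

About the centre-of-mass axis, I_cm = MR² = (1.29)(0.25)² = 0.080625 kg m².
Parallel axis theorem: I = I_cm + Md², so Md² = 0.6719 − 0.080625 = 0.59127 kg m².
d = √(0.59127 / 1.29) = 0.67702 m.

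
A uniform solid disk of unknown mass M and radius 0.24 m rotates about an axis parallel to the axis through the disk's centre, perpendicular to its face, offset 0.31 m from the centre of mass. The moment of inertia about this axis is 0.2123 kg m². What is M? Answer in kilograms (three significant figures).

1.70

I = I_cm + Md² = (1/2)MR² + Md² = M·[0.5·(0.24)² + (0.31)²] = M·0.1249.
So M = 0.2123 / 0.1249 = 1.6998 kg.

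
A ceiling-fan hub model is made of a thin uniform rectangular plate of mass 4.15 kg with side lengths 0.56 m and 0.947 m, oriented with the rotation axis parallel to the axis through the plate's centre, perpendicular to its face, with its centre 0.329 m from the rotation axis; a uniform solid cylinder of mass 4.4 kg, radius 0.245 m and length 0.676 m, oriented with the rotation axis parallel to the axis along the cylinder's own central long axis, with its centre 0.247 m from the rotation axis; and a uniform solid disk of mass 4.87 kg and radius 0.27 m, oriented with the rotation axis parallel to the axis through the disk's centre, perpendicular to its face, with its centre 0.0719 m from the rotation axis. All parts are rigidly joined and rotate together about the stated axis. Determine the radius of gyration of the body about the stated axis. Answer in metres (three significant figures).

0.331

Rectangular plate: I_cm = (1/12)M(a²+b²) = (1/12)(4.15)[(0.56)² + (0.947)²] = 0.4186 kg m²; centre at d = 0.329 m, so I = I_cm + Md² gives I = 0.4186 + (4.15)(0.329)² = 0.8678 kg m².
Solid cylinder: I_cm = (1/2)MR² = (1/2)(4.4)(0.245)² = 0.13206 kg m²; centre at d = 0.247 m, so I = I_cm + Md² gives I = 0.13206 + (4.4)(0.247)² = 0.40049 kg m².
Solid disk: I_cm = (1/2)MR² = (1/2)(4.87)(0.27)² = 0.17751 kg m²; centre at d = 0.0719 m, so I = I_cm + Md² gives I = 0.17751 + (4.87)(0.0719)² = 0.20269 kg m².
Total I = 1.471 kg m²; total mass M = 13.42 kg.
k = √(I/M) = √(1.471/13.42) = 0.33108 m.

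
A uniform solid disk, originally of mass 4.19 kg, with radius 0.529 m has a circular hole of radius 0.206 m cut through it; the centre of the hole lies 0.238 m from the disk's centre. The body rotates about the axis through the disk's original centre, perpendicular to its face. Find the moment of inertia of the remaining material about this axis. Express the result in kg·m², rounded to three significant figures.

0.537

Unpierced body about its centre: I₀ = (1/2)MR² = (1/2)(4.19)(0.529)² = 0.58627 kg·m².
The removed disk has mass m = M·(r/R)² = (4.19)(0.206/0.529)² = 0.63539 kg (same uniform areal density).
Its moment of inertia about the rotation axis (parallel-axis theorem): I_hole = (1/2)mr² + md² = (1/2)(0.63539)(0.206)² + (0.63539)(0.238)² = 0.049472 kg·m².
Treating the hole as negative mass, I = I₀ − I_hole = 0.58627 − 0.049472 = 0.53679 kg·m².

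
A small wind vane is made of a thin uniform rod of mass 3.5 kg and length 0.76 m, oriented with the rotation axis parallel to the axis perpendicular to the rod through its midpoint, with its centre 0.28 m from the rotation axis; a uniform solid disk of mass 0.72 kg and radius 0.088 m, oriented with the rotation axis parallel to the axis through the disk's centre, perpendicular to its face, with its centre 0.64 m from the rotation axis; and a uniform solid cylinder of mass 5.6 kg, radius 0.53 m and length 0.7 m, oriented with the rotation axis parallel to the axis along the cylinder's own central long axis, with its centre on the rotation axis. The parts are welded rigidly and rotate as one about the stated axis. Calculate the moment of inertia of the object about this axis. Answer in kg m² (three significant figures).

Thin rod: I_cm = (1/12)ML² = (1/12)(3.5)(0.76)² = 0.16847 kg m²; centre at d = 0.28 m, so I = I_cm + Md² gives I = 0.16847 + (3.5)(0.28)² = 0.44287 kg m².
Solid disk: I_cm = (1/2)MR² = (1/2)(0.72)(0.088)² = 0.0027878 kg m²; centre at d = 0.64 m, so I = I_cm + Md² gives I = 0.0027878 + (0.72)(0.64)² = 0.2977 kg m².
Solid cylinder: I_cm = (1/2)MR² = (1/2)(5.6)(0.53)² = 0.78652 kg m²; axis through the centre, so I = 0.78652 kg m².
Total I = 0.44287 + 0.2977 + 0.78652 = 1.5271 kg m².

1.53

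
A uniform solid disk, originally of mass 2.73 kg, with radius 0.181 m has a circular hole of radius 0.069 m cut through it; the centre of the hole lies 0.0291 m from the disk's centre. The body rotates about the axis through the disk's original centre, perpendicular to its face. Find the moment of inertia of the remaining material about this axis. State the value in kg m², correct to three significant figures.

0.0434

Unpierced body about its centre: I₀ = (1/2)MR² = (1/2)(2.73)(0.181)² = 0.044719 kg m².
The removed disk has mass m = M·(r/R)² = (2.73)(0.069/0.181)² = 0.39674 kg (same uniform areal density).
Its moment of inertia about the rotation axis (parallel-axis theorem): I_hole = (1/2)mr² + md² = (1/2)(0.39674)(0.069)² + (0.39674)(0.0291)² = 0.0012804 kg m².
Treating the hole as negative mass, I = I₀ − I_hole = 0.044719 − 0.0012804 = 0.043438 kg m².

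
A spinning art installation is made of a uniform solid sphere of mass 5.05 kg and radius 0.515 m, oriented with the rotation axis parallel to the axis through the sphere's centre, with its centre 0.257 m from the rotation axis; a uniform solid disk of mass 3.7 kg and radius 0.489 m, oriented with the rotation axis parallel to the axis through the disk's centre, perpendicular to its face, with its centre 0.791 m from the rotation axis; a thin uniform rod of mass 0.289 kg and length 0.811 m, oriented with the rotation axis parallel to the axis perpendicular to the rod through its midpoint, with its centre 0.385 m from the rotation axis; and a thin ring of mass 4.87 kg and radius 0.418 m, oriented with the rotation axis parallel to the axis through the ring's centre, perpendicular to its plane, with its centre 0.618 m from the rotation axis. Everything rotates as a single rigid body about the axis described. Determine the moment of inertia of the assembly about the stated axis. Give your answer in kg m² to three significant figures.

Solid sphere: I_cm = (2/5)MR² = (2/5)(5.05)(0.515)² = 0.53575 kg m²; centre at d = 0.257 m, so the parallel axis theorem gives I = 0.53575 + (5.05)(0.257)² = 0.8693 kg m².
Solid disk: I_cm = (1/2)MR² = (1/2)(3.7)(0.489)² = 0.44237 kg m²; centre at d = 0.791 m, so the parallel axis theorem gives I = 0.44237 + (3.7)(0.791)² = 2.7574 kg m².
Thin rod: I_cm = (1/12)ML² = (1/12)(0.289)(0.811)² = 0.01584 kg m²; centre at d = 0.385 m, so the parallel axis theorem gives I = 0.01584 + (0.289)(0.385)² = 0.058677 kg m².
Thin ring: I_cm = MR² = (4.87)(0.418)² = 0.85091 kg m²; centre at d = 0.618 m, so the parallel axis theorem gives I = 0.85091 + (4.87)(0.618)² = 2.7109 kg m².
Total I = 0.8693 + 2.7574 + 0.058677 + 2.7109 = 6.3962 kg m².

6.40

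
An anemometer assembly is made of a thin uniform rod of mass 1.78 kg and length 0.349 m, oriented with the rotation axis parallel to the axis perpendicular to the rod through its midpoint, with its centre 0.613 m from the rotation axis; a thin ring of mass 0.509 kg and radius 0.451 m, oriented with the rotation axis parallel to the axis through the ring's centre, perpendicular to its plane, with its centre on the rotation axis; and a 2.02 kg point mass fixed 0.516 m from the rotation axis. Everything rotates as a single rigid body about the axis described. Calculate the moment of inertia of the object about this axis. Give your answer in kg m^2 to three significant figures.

Thin rod: I_cm = (1/12)ML² = (1/12)(1.78)(0.349)² = 0.018067 kg m^2; centre at d = 0.613 m, so I = I_cm + Md² gives I = 0.018067 + (1.78)(0.613)² = 0.68694 kg m^2.
Thin ring: I_cm = MR² = (0.509)(0.451)² = 0.10353 kg m^2; axis through the centre, so I = 0.10353 kg m^2.
Point mass: I_cm = 0; centre at d = 0.516 m, so I = I_cm + Md² gives I = 0 + (2.02)(0.516)² = 0.53784 kg m^2.
Total I = 0.68694 + 0.10353 + 0.53784 = 1.3283 kg m^2.

1.33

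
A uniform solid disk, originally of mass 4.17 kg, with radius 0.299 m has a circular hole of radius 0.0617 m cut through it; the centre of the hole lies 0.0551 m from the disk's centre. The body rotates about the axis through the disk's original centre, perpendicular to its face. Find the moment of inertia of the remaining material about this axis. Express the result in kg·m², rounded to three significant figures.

Unpierced body about its centre: I₀ = (1/2)MR² = (1/2)(4.17)(0.299)² = 0.1864 kg·m².
The removed disk has mass m = M·(r/R)² = (4.17)(0.0617/0.299)² = 0.17757 kg (same uniform areal density).
Its moment of inertia about the rotation axis (parallel-axis theorem): I_hole = (1/2)mr² + md² = (1/2)(0.17757)(0.0617)² + (0.17757)(0.0551)² = 0.00087709 kg·m².
Treating the hole as negative mass, I = I₀ − I_hole = 0.1864 − 0.00087709 = 0.18552 kg·m².

0.186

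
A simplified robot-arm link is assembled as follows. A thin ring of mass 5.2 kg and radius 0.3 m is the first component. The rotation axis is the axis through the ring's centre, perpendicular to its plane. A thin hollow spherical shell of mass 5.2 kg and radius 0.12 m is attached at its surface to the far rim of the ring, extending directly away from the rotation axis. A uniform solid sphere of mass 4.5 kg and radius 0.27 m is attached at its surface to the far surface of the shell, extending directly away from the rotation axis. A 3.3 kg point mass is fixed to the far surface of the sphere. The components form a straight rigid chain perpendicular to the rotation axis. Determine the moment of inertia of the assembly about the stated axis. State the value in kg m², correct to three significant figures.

Thin ring: I_cm = MR² = (5.2)(0.3)² = 0.468 kg m²; axis through the centre, so I = 0.468 kg m².
Spherical shell: I_cm = (2/3)MR² = (2/3)(5.2)(0.12)² = 0.04992 kg m²; centre at d = 0.3 + 0.12 = 0.42 m, so the parallel axis theorem gives I = 0.04992 + (5.2)(0.42)² = 0.9672 kg m².
Solid sphere: I_cm = (2/5)MR² = (2/5)(4.5)(0.27)² = 0.13122 kg m²; centre at d = 0.3 + 0.12 + 0.12 + 0.27 = 0.81 m, so the parallel axis theorem gives I = 0.13122 + (4.5)(0.81)² = 3.0837 kg m².
Point mass: I_cm = 0; centre at d = 0.3 + 0.12 + 0.12 + 0.27 + 0.27 = 1.08 m, so the parallel axis theorem gives I = 0 + (3.3)(1.08)² = 3.8491 kg m².
Total I = 0.468 + 0.9672 + 3.0837 + 3.8491 = 8.368 kg m².

8.37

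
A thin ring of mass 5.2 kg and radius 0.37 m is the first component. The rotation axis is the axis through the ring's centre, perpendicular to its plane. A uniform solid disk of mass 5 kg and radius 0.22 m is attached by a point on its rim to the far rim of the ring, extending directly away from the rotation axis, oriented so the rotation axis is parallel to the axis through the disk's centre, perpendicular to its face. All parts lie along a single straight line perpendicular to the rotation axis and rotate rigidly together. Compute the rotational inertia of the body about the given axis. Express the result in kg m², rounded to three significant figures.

2.57

Thin ring: I_cm = MR² = (5.2)(0.37)² = 0.71188 kg m²; axis through the centre, so I = 0.71188 kg m².
Solid disk: I_cm = (1/2)MR² = (1/2)(5)(0.22)² = 0.121 kg m²; centre at d = 0.37 + 0.22 = 0.59 m, so I = I_cm + Md² gives I = 0.121 + (5)(0.59)² = 1.8615 kg m².
Total I = 0.71188 + 1.8615 = 2.5734 kg m².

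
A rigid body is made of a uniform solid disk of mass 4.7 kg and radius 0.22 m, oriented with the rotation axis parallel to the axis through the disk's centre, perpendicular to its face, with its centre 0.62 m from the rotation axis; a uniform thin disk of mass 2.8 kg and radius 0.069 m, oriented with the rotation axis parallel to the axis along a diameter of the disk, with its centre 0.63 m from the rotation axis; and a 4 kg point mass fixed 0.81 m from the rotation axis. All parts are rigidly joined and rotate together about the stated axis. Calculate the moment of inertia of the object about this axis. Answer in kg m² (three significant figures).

5.66

Solid disk: I_cm = (1/2)MR² = (1/2)(4.7)(0.22)² = 0.11374 kg m²; centre at d = 0.62 m, so I = I_cm + Md² gives I = 0.11374 + (4.7)(0.62)² = 1.9204 kg m².
Thin disk: I_cm = (1/4)MR² = (1/4)(2.8)(0.069)² = 0.0033327 kg m²; centre at d = 0.63 m, so I = I_cm + Md² gives I = 0.0033327 + (2.8)(0.63)² = 1.1147 kg m².
Point mass: I_cm = 0; centre at d = 0.81 m, so I = I_cm + Md² gives I = 0 + (4)(0.81)² = 2.6244 kg m².
Total I = 1.9204 + 1.1147 + 2.6244 = 5.6595 kg m².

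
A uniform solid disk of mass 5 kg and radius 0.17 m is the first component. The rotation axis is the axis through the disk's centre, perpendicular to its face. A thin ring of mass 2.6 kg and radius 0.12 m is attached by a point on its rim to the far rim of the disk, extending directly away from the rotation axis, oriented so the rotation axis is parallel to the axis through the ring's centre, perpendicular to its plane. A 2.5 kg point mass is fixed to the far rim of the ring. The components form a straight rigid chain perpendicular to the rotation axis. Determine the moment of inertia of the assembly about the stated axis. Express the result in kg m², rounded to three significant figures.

0.749

Solid disk: I_cm = (1/2)MR² = (1/2)(5)(0.17)² = 0.07225 kg m²; axis through the centre, so I = 0.07225 kg m².
Thin ring: I_cm = MR² = (2.6)(0.12)² = 0.03744 kg m²; centre at d = 0.17 + 0.12 = 0.29 m, so I = I_cm + Md² gives I = 0.03744 + (2.6)(0.29)² = 0.2561 kg m².
Point mass: I_cm = 0; centre at d = 0.17 + 0.12 + 0.12 = 0.41 m, so I = I_cm + Md² gives I = 0 + (2.5)(0.41)² = 0.42025 kg m².
Total I = 0.07225 + 0.2561 + 0.42025 = 0.7486 kg m².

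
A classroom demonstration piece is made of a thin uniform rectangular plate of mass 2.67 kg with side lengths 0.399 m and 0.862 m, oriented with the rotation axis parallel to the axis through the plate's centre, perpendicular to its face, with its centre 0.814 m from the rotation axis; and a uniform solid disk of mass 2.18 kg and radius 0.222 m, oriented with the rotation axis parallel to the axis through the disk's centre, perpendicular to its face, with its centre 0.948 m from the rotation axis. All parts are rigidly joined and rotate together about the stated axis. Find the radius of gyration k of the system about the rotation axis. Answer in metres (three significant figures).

0.906

Rectangular plate: I_cm = (1/12)M(a²+b²) = (1/12)(2.67)[(0.399)² + (0.862)²] = 0.20075 kg m^2; centre at d = 0.814 m, so I = I_cm + Md² gives I = 0.20075 + (2.67)(0.814)² = 1.9699 kg m^2.
Solid disk: I_cm = (1/2)MR² = (1/2)(2.18)(0.222)² = 0.05372 kg m^2; centre at d = 0.948 m, so I = I_cm + Md² gives I = 0.05372 + (2.18)(0.948)² = 2.0129 kg m^2.
Total I = 3.9828 kg m^2; total mass M = 4.85 kg.
k = √(I/M) = √(3.9828/4.85) = 0.9062 m.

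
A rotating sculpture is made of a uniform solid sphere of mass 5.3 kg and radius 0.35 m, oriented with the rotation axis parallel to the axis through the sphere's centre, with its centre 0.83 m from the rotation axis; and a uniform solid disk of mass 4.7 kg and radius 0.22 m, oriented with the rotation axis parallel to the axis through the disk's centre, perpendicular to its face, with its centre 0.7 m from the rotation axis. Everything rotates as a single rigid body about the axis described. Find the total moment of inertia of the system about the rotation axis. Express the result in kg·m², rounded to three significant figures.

6.33

Solid sphere: I_cm = (2/5)MR² = (2/5)(5.3)(0.35)² = 0.2597 kg·m²; centre at d = 0.83 m, so the parallel axis theorem gives I = 0.2597 + (5.3)(0.83)² = 3.9109 kg·m².
Solid disk: I_cm = (1/2)MR² = (1/2)(4.7)(0.22)² = 0.11374 kg·m²; centre at d = 0.7 m, so the parallel axis theorem gives I = 0.11374 + (4.7)(0.7)² = 2.4167 kg·m².
Total I = 3.9109 + 2.4167 = 6.3276 kg·m².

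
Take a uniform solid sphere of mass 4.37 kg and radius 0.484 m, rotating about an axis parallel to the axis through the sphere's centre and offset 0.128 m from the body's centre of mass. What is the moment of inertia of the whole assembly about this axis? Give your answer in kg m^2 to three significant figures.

I_cm = (2/5)MR² = (2/5)(4.37)(0.484)² = 0.40948 kg m^2; centre at d = 0.128 m, so the parallel axis theorem gives I = 0.40948 + (4.37)(0.128)² = 0.48108 kg m^2.

0.481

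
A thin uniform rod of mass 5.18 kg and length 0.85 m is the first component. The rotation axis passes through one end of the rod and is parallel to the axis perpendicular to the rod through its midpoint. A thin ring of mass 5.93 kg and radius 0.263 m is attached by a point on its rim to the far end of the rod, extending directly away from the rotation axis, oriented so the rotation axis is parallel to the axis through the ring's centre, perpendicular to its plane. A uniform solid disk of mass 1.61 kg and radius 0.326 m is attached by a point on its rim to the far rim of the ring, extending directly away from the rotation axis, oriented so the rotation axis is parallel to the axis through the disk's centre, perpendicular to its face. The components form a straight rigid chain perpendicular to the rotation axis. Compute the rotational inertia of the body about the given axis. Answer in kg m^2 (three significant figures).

Thin rod: I_cm = (1/12)ML² = (1/12)(5.18)(0.85)² = 0.31188 kg m^2; centre at d = 0.425 m, so the parallel axis theorem gives I = 0.31188 + (5.18)(0.425)² = 1.2475 kg m^2.
Thin ring: I_cm = MR² = (5.93)(0.263)² = 0.41017 kg m^2; centre at d = 0.425 + 0.425 + 0.263 = 1.113 m, so the parallel axis theorem gives I = 0.41017 + (5.93)(1.113)² = 7.7561 kg m^2.
Solid disk: I_cm = (1/2)MR² = (1/2)(1.61)(0.326)² = 0.085552 kg m^2; centre at d = 0.425 + 0.425 + 0.263 + 0.263 + 0.326 = 1.702 m, so the parallel axis theorem gives I = 0.085552 + (1.61)(1.702)² = 4.7494 kg m^2.
Total I = 1.2475 + 7.7561 + 4.7494 = 13.753 kg m^2.

13.8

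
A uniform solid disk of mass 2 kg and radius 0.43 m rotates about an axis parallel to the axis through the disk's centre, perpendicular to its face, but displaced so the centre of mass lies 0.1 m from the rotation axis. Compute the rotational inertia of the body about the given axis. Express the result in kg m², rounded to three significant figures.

0.205

I_cm = (1/2)MR² = (1/2)(2)(0.43)² = 0.1849 kg m²; centre at d = 0.1 m, so the parallel axis theorem gives I = 0.1849 + (2)(0.1)² = 0.2049 kg m².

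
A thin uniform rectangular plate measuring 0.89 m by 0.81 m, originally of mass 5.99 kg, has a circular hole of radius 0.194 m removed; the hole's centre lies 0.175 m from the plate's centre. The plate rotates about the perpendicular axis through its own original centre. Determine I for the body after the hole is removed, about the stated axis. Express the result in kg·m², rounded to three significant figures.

0.674

Unpierced body about its centre: I₀ = (1/12)M(a²+b²) = (1/12)(5.99)[(0.89)² + (0.81)²] = 0.72289 kg·m².
The removed disk has mass m = M·πr²/(ab) = (5.99)·π(0.194)²/(0.89·0.81) = 0.98244 kg (same uniform areal density).
Its moment of inertia about the rotation axis (parallel-axis theorem): I_hole = (1/2)mr² + md² = (1/2)(0.98244)(0.194)² + (0.98244)(0.175)² = 0.048575 kg·m².
Treating the hole as negative mass, I = I₀ − I_hole = 0.72289 − 0.048575 = 0.67432 kg·m².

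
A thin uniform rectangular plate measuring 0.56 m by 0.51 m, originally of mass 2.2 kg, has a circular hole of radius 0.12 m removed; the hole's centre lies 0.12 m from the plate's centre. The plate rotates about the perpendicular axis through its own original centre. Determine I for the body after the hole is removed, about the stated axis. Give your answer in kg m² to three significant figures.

0.0977

Unpierced body about its centre: I₀ = (1/12)M(a²+b²) = (1/12)(2.2)[(0.56)² + (0.51)²] = 0.10518 kg m².
The removed disk has mass m = M·πr²/(ab) = (2.2)·π(0.12)²/(0.56·0.51) = 0.34848 kg (same uniform areal density).
Its moment of inertia about the rotation axis (parallel-axis theorem): I_hole = (1/2)mr² + md² = (1/2)(0.34848)(0.12)² + (0.34848)(0.12)² = 0.0075272 kg m².
Treating the hole as negative mass, I = I₀ − I_hole = 0.10518 − 0.0075272 = 0.097651 kg m².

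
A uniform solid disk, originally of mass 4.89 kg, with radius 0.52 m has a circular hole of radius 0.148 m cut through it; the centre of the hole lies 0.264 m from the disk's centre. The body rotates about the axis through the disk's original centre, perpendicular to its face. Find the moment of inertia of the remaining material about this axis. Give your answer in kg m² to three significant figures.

Unpierced body about its centre: I₀ = (1/2)MR² = (1/2)(4.89)(0.52)² = 0.66113 kg m².
The removed disk has mass m = M·(r/R)² = (4.89)(0.148/0.52)² = 0.39612 kg (same uniform areal density).
Its moment of inertia about the rotation axis (parallel-axis theorem): I_hole = (1/2)mr² + md² = (1/2)(0.39612)(0.148)² + (0.39612)(0.264)² = 0.031946 kg m².
Treating the hole as negative mass, I = I₀ − I_hole = 0.66113 − 0.031946 = 0.62918 kg m².

0.629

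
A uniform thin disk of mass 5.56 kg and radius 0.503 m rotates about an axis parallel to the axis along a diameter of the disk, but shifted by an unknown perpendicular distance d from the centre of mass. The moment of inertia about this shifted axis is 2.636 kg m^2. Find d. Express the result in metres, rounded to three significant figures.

About the centre-of-mass axis, I_cm = (1/4)MR² = (1/4)(5.56)(0.503)² = 0.35168 kg m^2.
Parallel axis theorem: I = I_cm + Md², so Md² = 2.636 − 0.35168 = 2.2843 kg m^2.
d = √(2.2843 / 5.56) = 0.64097 m.

0.641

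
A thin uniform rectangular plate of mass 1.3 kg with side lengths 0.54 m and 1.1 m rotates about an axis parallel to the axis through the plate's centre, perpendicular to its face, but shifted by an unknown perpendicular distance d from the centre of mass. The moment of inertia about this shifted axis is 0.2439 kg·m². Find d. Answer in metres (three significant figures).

0.250

About the centre-of-mass axis, I_cm = (1/12)M(a²+b²) = (1/12)(1.3)[(0.54)² + (1.1)²] = 0.16267 kg·m².
Parallel axis theorem: I = I_cm + Md², so Md² = 0.2439 − 0.16267 = 0.081227 kg·m².
d = √(0.081227 / 1.3) = 0.24996 m.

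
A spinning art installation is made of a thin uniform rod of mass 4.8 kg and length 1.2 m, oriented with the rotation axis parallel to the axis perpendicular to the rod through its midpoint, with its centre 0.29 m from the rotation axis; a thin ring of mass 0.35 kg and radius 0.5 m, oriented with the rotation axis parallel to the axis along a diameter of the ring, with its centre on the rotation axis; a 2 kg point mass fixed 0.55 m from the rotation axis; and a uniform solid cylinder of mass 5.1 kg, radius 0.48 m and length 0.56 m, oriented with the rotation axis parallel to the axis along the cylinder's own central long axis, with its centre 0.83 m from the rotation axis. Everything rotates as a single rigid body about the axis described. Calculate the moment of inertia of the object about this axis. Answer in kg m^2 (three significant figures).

Thin rod: I_cm = (1/12)ML² = (1/12)(4.8)(1.2)² = 0.576 kg m^2; centre at d = 0.29 m, so I = I_cm + Md² gives I = 0.576 + (4.8)(0.29)² = 0.97968 kg m^2.
Thin ring: I_cm = (1/2)MR² = (1/2)(0.35)(0.5)² = 0.04375 kg m^2; axis through the centre, so I = 0.04375 kg m^2.
Point mass: I_cm = 0; centre at d = 0.55 m, so I = I_cm + Md² gives I = 0 + (2)(0.55)² = 0.605 kg m^2.
Solid cylinder: I_cm = (1/2)MR² = (1/2)(5.1)(0.48)² = 0.58752 kg m^2; centre at d = 0.83 m, so I = I_cm + Md² gives I = 0.58752 + (5.1)(0.83)² = 4.1009 kg m^2.
Total I = 0.97968 + 0.04375 + 0.605 + 4.1009 = 5.7293 kg m^2.

5.73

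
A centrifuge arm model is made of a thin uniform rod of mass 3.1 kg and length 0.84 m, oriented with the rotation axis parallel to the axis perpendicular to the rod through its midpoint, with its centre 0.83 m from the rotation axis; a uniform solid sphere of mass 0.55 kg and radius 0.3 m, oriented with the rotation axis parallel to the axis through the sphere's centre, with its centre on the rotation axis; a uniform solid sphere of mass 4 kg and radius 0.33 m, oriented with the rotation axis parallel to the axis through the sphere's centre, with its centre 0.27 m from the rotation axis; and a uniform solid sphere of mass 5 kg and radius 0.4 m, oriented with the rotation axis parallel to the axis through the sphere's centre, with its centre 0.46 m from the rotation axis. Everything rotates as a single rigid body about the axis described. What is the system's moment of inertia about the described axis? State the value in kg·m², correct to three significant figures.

Thin rod: I_cm = (1/12)ML² = (1/12)(3.1)(0.84)² = 0.18228 kg·m²; centre at d = 0.83 m, so the parallel axis theorem gives I = 0.18228 + (3.1)(0.83)² = 2.3179 kg·m².
Solid sphere: I_cm = (2/5)MR² = (2/5)(0.55)(0.3)² = 0.0198 kg·m²; axis through the centre, so I = 0.0198 kg·m².
Solid sphere: I_cm = (2/5)MR² = (2/5)(4)(0.33)² = 0.17424 kg·m²; centre at d = 0.27 m, so the parallel axis theorem gives I = 0.17424 + (4)(0.27)² = 0.46584 kg·m².
Solid sphere: I_cm = (2/5)MR² = (2/5)(5)(0.4)² = 0.32 kg·m²; centre at d = 0.46 m, so the parallel axis theorem gives I = 0.32 + (5)(0.46)² = 1.378 kg·m².
Total I = 2.3179 + 0.0198 + 0.46584 + 1.378 = 4.1815 kg·m².

4.18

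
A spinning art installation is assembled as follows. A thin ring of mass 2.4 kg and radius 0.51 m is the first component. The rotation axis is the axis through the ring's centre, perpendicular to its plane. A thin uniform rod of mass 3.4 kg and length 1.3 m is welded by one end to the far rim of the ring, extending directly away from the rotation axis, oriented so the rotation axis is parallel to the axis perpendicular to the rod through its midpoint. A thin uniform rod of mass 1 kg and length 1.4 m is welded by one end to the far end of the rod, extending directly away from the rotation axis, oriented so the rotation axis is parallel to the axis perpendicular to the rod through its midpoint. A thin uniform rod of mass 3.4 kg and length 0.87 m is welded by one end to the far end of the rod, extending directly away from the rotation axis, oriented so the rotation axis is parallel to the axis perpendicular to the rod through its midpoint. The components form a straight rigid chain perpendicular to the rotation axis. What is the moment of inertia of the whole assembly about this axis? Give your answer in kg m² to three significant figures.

Thin ring: I_cm = MR² = (2.4)(0.51)² = 0.62424 kg m²; axis through the centre, so I = 0.62424 kg m².
Thin rod: I_cm = (1/12)ML² = (1/12)(3.4)(1.3)² = 0.47883 kg m²; centre at d = 0.51 + 0.65 = 1.16 m, so I = I_cm + Md² gives I = 0.47883 + (3.4)(1.16)² = 5.0539 kg m².
Thin rod: I_cm = (1/12)ML² = (1/12)(1)(1.4)² = 0.16333 kg m²; centre at d = 0.51 + 0.65 + 0.65 + 0.7 = 2.51 m, so I = I_cm + Md² gives I = 0.16333 + (1)(2.51)² = 6.4634 kg m².
Thin rod: I_cm = (1/12)ML² = (1/12)(3.4)(0.87)² = 0.21446 kg m²; centre at d = 0.51 + 0.65 + 0.65 + 0.7 + 0.7 + 0.435 = 3.645 m, so I = I_cm + Md² gives I = 0.21446 + (3.4)(3.645)² = 45.387 kg m².
Total I = 0.62424 + 5.0539 + 6.4634 + 45.387 = 57.528 kg m².

57.5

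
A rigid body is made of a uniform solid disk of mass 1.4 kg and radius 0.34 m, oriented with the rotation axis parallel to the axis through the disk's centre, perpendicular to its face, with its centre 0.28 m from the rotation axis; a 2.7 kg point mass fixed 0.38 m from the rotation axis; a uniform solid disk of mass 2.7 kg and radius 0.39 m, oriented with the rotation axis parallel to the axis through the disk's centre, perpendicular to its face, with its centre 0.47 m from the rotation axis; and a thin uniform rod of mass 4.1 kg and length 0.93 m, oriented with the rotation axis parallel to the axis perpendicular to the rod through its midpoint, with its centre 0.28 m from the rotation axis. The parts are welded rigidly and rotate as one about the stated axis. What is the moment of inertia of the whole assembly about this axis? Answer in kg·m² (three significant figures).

2.00

Solid disk: I_cm = (1/2)MR² = (1/2)(1.4)(0.34)² = 0.08092 kg·m²; centre at d = 0.28 m, so I = I_cm + Md² gives I = 0.08092 + (1.4)(0.28)² = 0.19068 kg·m².
Point mass: I_cm = 0; centre at d = 0.38 m, so I = I_cm + Md² gives I = 0 + (2.7)(0.38)² = 0.38988 kg·m².
Solid disk: I_cm = (1/2)MR² = (1/2)(2.7)(0.39)² = 0.20534 kg·m²; centre at d = 0.47 m, so I = I_cm + Md² gives I = 0.20534 + (2.7)(0.47)² = 0.80177 kg·m².
Thin rod: I_cm = (1/12)ML² = (1/12)(4.1)(0.93)² = 0.29551 kg·m²; centre at d = 0.28 m, so I = I_cm + Md² gives I = 0.29551 + (4.1)(0.28)² = 0.61695 kg·m².
Total I = 0.19068 + 0.38988 + 0.80177 + 0.61695 = 1.9993 kg·m².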